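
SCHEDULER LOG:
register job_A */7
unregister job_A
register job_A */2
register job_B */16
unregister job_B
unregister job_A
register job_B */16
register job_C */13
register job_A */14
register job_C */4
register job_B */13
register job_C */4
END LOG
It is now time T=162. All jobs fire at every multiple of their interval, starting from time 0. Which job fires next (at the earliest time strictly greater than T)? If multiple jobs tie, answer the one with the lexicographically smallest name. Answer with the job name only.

Answer: job_C

Derivation:
Op 1: register job_A */7 -> active={job_A:*/7}
Op 2: unregister job_A -> active={}
Op 3: register job_A */2 -> active={job_A:*/2}
Op 4: register job_B */16 -> active={job_A:*/2, job_B:*/16}
Op 5: unregister job_B -> active={job_A:*/2}
Op 6: unregister job_A -> active={}
Op 7: register job_B */16 -> active={job_B:*/16}
Op 8: register job_C */13 -> active={job_B:*/16, job_C:*/13}
Op 9: register job_A */14 -> active={job_A:*/14, job_B:*/16, job_C:*/13}
Op 10: register job_C */4 -> active={job_A:*/14, job_B:*/16, job_C:*/4}
Op 11: register job_B */13 -> active={job_A:*/14, job_B:*/13, job_C:*/4}
Op 12: register job_C */4 -> active={job_A:*/14, job_B:*/13, job_C:*/4}
  job_A: interval 14, next fire after T=162 is 168
  job_B: interval 13, next fire after T=162 is 169
  job_C: interval 4, next fire after T=162 is 164
Earliest = 164, winner (lex tiebreak) = job_C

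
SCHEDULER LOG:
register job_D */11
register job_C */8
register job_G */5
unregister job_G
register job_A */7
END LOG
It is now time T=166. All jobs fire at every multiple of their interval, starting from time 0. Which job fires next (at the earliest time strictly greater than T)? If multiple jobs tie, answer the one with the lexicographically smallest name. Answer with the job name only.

Op 1: register job_D */11 -> active={job_D:*/11}
Op 2: register job_C */8 -> active={job_C:*/8, job_D:*/11}
Op 3: register job_G */5 -> active={job_C:*/8, job_D:*/11, job_G:*/5}
Op 4: unregister job_G -> active={job_C:*/8, job_D:*/11}
Op 5: register job_A */7 -> active={job_A:*/7, job_C:*/8, job_D:*/11}
  job_A: interval 7, next fire after T=166 is 168
  job_C: interval 8, next fire after T=166 is 168
  job_D: interval 11, next fire after T=166 is 176
Earliest = 168, winner (lex tiebreak) = job_A

Answer: job_A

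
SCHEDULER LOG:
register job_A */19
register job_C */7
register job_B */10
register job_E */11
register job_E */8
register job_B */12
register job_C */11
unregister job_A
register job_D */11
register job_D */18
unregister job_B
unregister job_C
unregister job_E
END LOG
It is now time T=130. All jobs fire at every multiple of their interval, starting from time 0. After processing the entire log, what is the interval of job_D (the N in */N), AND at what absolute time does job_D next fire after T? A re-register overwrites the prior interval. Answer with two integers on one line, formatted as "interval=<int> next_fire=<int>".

Op 1: register job_A */19 -> active={job_A:*/19}
Op 2: register job_C */7 -> active={job_A:*/19, job_C:*/7}
Op 3: register job_B */10 -> active={job_A:*/19, job_B:*/10, job_C:*/7}
Op 4: register job_E */11 -> active={job_A:*/19, job_B:*/10, job_C:*/7, job_E:*/11}
Op 5: register job_E */8 -> active={job_A:*/19, job_B:*/10, job_C:*/7, job_E:*/8}
Op 6: register job_B */12 -> active={job_A:*/19, job_B:*/12, job_C:*/7, job_E:*/8}
Op 7: register job_C */11 -> active={job_A:*/19, job_B:*/12, job_C:*/11, job_E:*/8}
Op 8: unregister job_A -> active={job_B:*/12, job_C:*/11, job_E:*/8}
Op 9: register job_D */11 -> active={job_B:*/12, job_C:*/11, job_D:*/11, job_E:*/8}
Op 10: register job_D */18 -> active={job_B:*/12, job_C:*/11, job_D:*/18, job_E:*/8}
Op 11: unregister job_B -> active={job_C:*/11, job_D:*/18, job_E:*/8}
Op 12: unregister job_C -> active={job_D:*/18, job_E:*/8}
Op 13: unregister job_E -> active={job_D:*/18}
Final interval of job_D = 18
Next fire of job_D after T=130: (130//18+1)*18 = 144

Answer: interval=18 next_fire=144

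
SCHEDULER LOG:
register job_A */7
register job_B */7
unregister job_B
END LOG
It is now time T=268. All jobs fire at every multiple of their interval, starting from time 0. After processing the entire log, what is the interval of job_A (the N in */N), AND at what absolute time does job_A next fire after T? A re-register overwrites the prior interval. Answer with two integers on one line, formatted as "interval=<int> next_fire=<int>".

Answer: interval=7 next_fire=273

Derivation:
Op 1: register job_A */7 -> active={job_A:*/7}
Op 2: register job_B */7 -> active={job_A:*/7, job_B:*/7}
Op 3: unregister job_B -> active={job_A:*/7}
Final interval of job_A = 7
Next fire of job_A after T=268: (268//7+1)*7 = 273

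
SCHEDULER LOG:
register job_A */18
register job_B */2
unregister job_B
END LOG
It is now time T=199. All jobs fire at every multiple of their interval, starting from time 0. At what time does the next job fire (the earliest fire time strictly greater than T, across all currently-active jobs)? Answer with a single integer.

Op 1: register job_A */18 -> active={job_A:*/18}
Op 2: register job_B */2 -> active={job_A:*/18, job_B:*/2}
Op 3: unregister job_B -> active={job_A:*/18}
  job_A: interval 18, next fire after T=199 is 216
Earliest fire time = 216 (job job_A)

Answer: 216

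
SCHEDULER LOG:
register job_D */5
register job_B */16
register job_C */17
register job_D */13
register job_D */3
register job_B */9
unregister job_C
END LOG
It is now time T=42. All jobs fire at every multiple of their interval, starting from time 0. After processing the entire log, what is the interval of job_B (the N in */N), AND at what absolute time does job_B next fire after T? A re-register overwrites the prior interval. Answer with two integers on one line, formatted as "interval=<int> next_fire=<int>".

Op 1: register job_D */5 -> active={job_D:*/5}
Op 2: register job_B */16 -> active={job_B:*/16, job_D:*/5}
Op 3: register job_C */17 -> active={job_B:*/16, job_C:*/17, job_D:*/5}
Op 4: register job_D */13 -> active={job_B:*/16, job_C:*/17, job_D:*/13}
Op 5: register job_D */3 -> active={job_B:*/16, job_C:*/17, job_D:*/3}
Op 6: register job_B */9 -> active={job_B:*/9, job_C:*/17, job_D:*/3}
Op 7: unregister job_C -> active={job_B:*/9, job_D:*/3}
Final interval of job_B = 9
Next fire of job_B after T=42: (42//9+1)*9 = 45

Answer: interval=9 next_fire=45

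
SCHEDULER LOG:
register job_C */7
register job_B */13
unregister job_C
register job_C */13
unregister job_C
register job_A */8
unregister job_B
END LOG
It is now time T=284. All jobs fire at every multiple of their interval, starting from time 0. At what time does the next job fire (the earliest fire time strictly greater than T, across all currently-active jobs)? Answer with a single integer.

Answer: 288

Derivation:
Op 1: register job_C */7 -> active={job_C:*/7}
Op 2: register job_B */13 -> active={job_B:*/13, job_C:*/7}
Op 3: unregister job_C -> active={job_B:*/13}
Op 4: register job_C */13 -> active={job_B:*/13, job_C:*/13}
Op 5: unregister job_C -> active={job_B:*/13}
Op 6: register job_A */8 -> active={job_A:*/8, job_B:*/13}
Op 7: unregister job_B -> active={job_A:*/8}
  job_A: interval 8, next fire after T=284 is 288
Earliest fire time = 288 (job job_A)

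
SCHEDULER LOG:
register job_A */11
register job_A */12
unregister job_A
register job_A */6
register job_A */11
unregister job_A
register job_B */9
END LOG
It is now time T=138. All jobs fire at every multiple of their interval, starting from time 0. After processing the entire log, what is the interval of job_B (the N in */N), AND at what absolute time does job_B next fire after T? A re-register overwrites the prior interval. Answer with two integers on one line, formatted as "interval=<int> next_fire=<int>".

Answer: interval=9 next_fire=144

Derivation:
Op 1: register job_A */11 -> active={job_A:*/11}
Op 2: register job_A */12 -> active={job_A:*/12}
Op 3: unregister job_A -> active={}
Op 4: register job_A */6 -> active={job_A:*/6}
Op 5: register job_A */11 -> active={job_A:*/11}
Op 6: unregister job_A -> active={}
Op 7: register job_B */9 -> active={job_B:*/9}
Final interval of job_B = 9
Next fire of job_B after T=138: (138//9+1)*9 = 144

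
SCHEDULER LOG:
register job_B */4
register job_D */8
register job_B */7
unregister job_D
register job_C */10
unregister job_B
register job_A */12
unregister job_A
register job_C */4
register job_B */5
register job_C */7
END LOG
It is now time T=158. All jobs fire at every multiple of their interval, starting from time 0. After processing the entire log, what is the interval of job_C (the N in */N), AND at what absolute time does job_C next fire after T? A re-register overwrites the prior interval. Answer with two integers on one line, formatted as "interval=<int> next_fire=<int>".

Answer: interval=7 next_fire=161

Derivation:
Op 1: register job_B */4 -> active={job_B:*/4}
Op 2: register job_D */8 -> active={job_B:*/4, job_D:*/8}
Op 3: register job_B */7 -> active={job_B:*/7, job_D:*/8}
Op 4: unregister job_D -> active={job_B:*/7}
Op 5: register job_C */10 -> active={job_B:*/7, job_C:*/10}
Op 6: unregister job_B -> active={job_C:*/10}
Op 7: register job_A */12 -> active={job_A:*/12, job_C:*/10}
Op 8: unregister job_A -> active={job_C:*/10}
Op 9: register job_C */4 -> active={job_C:*/4}
Op 10: register job_B */5 -> active={job_B:*/5, job_C:*/4}
Op 11: register job_C */7 -> active={job_B:*/5, job_C:*/7}
Final interval of job_C = 7
Next fire of job_C after T=158: (158//7+1)*7 = 161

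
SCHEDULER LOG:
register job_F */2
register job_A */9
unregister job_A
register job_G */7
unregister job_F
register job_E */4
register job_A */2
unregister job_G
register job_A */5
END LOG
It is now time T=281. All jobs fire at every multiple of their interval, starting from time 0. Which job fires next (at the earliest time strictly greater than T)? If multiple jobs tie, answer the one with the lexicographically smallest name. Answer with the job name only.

Answer: job_E

Derivation:
Op 1: register job_F */2 -> active={job_F:*/2}
Op 2: register job_A */9 -> active={job_A:*/9, job_F:*/2}
Op 3: unregister job_A -> active={job_F:*/2}
Op 4: register job_G */7 -> active={job_F:*/2, job_G:*/7}
Op 5: unregister job_F -> active={job_G:*/7}
Op 6: register job_E */4 -> active={job_E:*/4, job_G:*/7}
Op 7: register job_A */2 -> active={job_A:*/2, job_E:*/4, job_G:*/7}
Op 8: unregister job_G -> active={job_A:*/2, job_E:*/4}
Op 9: register job_A */5 -> active={job_A:*/5, job_E:*/4}
  job_A: interval 5, next fire after T=281 is 285
  job_E: interval 4, next fire after T=281 is 284
Earliest = 284, winner (lex tiebreak) = job_E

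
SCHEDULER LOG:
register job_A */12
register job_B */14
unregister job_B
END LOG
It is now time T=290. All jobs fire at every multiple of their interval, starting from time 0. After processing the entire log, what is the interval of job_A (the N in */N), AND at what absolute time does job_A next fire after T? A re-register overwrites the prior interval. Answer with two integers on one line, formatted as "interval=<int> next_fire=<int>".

Op 1: register job_A */12 -> active={job_A:*/12}
Op 2: register job_B */14 -> active={job_A:*/12, job_B:*/14}
Op 3: unregister job_B -> active={job_A:*/12}
Final interval of job_A = 12
Next fire of job_A after T=290: (290//12+1)*12 = 300

Answer: interval=12 next_fire=300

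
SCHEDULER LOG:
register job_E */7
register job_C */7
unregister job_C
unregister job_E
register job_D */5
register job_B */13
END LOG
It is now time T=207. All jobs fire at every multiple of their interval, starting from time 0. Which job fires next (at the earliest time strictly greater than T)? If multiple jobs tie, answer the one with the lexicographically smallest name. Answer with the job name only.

Answer: job_B

Derivation:
Op 1: register job_E */7 -> active={job_E:*/7}
Op 2: register job_C */7 -> active={job_C:*/7, job_E:*/7}
Op 3: unregister job_C -> active={job_E:*/7}
Op 4: unregister job_E -> active={}
Op 5: register job_D */5 -> active={job_D:*/5}
Op 6: register job_B */13 -> active={job_B:*/13, job_D:*/5}
  job_B: interval 13, next fire after T=207 is 208
  job_D: interval 5, next fire after T=207 is 210
Earliest = 208, winner (lex tiebreak) = job_B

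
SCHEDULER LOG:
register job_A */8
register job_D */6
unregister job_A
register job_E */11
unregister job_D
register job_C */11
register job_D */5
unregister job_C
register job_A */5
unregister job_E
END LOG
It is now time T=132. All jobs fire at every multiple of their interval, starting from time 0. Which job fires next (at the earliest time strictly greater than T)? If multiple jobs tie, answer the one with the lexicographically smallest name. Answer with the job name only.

Op 1: register job_A */8 -> active={job_A:*/8}
Op 2: register job_D */6 -> active={job_A:*/8, job_D:*/6}
Op 3: unregister job_A -> active={job_D:*/6}
Op 4: register job_E */11 -> active={job_D:*/6, job_E:*/11}
Op 5: unregister job_D -> active={job_E:*/11}
Op 6: register job_C */11 -> active={job_C:*/11, job_E:*/11}
Op 7: register job_D */5 -> active={job_C:*/11, job_D:*/5, job_E:*/11}
Op 8: unregister job_C -> active={job_D:*/5, job_E:*/11}
Op 9: register job_A */5 -> active={job_A:*/5, job_D:*/5, job_E:*/11}
Op 10: unregister job_E -> active={job_A:*/5, job_D:*/5}
  job_A: interval 5, next fire after T=132 is 135
  job_D: interval 5, next fire after T=132 is 135
Earliest = 135, winner (lex tiebreak) = job_A

Answer: job_A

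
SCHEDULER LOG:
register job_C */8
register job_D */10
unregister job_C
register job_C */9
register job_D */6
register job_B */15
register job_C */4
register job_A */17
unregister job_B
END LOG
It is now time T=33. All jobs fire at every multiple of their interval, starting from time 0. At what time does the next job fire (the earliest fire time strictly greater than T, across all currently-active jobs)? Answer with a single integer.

Op 1: register job_C */8 -> active={job_C:*/8}
Op 2: register job_D */10 -> active={job_C:*/8, job_D:*/10}
Op 3: unregister job_C -> active={job_D:*/10}
Op 4: register job_C */9 -> active={job_C:*/9, job_D:*/10}
Op 5: register job_D */6 -> active={job_C:*/9, job_D:*/6}
Op 6: register job_B */15 -> active={job_B:*/15, job_C:*/9, job_D:*/6}
Op 7: register job_C */4 -> active={job_B:*/15, job_C:*/4, job_D:*/6}
Op 8: register job_A */17 -> active={job_A:*/17, job_B:*/15, job_C:*/4, job_D:*/6}
Op 9: unregister job_B -> active={job_A:*/17, job_C:*/4, job_D:*/6}
  job_A: interval 17, next fire after T=33 is 34
  job_C: interval 4, next fire after T=33 is 36
  job_D: interval 6, next fire after T=33 is 36
Earliest fire time = 34 (job job_A)

Answer: 34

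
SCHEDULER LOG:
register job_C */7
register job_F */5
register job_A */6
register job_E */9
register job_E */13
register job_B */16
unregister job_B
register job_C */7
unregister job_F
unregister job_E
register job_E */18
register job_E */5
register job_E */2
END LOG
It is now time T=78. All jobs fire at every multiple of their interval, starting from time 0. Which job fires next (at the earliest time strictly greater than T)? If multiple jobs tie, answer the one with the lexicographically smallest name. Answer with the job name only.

Op 1: register job_C */7 -> active={job_C:*/7}
Op 2: register job_F */5 -> active={job_C:*/7, job_F:*/5}
Op 3: register job_A */6 -> active={job_A:*/6, job_C:*/7, job_F:*/5}
Op 4: register job_E */9 -> active={job_A:*/6, job_C:*/7, job_E:*/9, job_F:*/5}
Op 5: register job_E */13 -> active={job_A:*/6, job_C:*/7, job_E:*/13, job_F:*/5}
Op 6: register job_B */16 -> active={job_A:*/6, job_B:*/16, job_C:*/7, job_E:*/13, job_F:*/5}
Op 7: unregister job_B -> active={job_A:*/6, job_C:*/7, job_E:*/13, job_F:*/5}
Op 8: register job_C */7 -> active={job_A:*/6, job_C:*/7, job_E:*/13, job_F:*/5}
Op 9: unregister job_F -> active={job_A:*/6, job_C:*/7, job_E:*/13}
Op 10: unregister job_E -> active={job_A:*/6, job_C:*/7}
Op 11: register job_E */18 -> active={job_A:*/6, job_C:*/7, job_E:*/18}
Op 12: register job_E */5 -> active={job_A:*/6, job_C:*/7, job_E:*/5}
Op 13: register job_E */2 -> active={job_A:*/6, job_C:*/7, job_E:*/2}
  job_A: interval 6, next fire after T=78 is 84
  job_C: interval 7, next fire after T=78 is 84
  job_E: interval 2, next fire after T=78 is 80
Earliest = 80, winner (lex tiebreak) = job_E

Answer: job_E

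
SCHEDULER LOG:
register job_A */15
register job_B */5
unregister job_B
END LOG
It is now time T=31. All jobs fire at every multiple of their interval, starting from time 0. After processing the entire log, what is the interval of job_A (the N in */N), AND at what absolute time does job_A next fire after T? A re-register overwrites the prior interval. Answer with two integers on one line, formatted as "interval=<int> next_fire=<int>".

Answer: interval=15 next_fire=45

Derivation:
Op 1: register job_A */15 -> active={job_A:*/15}
Op 2: register job_B */5 -> active={job_A:*/15, job_B:*/5}
Op 3: unregister job_B -> active={job_A:*/15}
Final interval of job_A = 15
Next fire of job_A after T=31: (31//15+1)*15 = 45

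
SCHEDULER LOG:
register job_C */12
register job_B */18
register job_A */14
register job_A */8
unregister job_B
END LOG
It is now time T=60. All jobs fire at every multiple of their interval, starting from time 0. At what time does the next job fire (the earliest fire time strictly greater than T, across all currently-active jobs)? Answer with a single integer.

Answer: 64

Derivation:
Op 1: register job_C */12 -> active={job_C:*/12}
Op 2: register job_B */18 -> active={job_B:*/18, job_C:*/12}
Op 3: register job_A */14 -> active={job_A:*/14, job_B:*/18, job_C:*/12}
Op 4: register job_A */8 -> active={job_A:*/8, job_B:*/18, job_C:*/12}
Op 5: unregister job_B -> active={job_A:*/8, job_C:*/12}
  job_A: interval 8, next fire after T=60 is 64
  job_C: interval 12, next fire after T=60 is 72
Earliest fire time = 64 (job job_A)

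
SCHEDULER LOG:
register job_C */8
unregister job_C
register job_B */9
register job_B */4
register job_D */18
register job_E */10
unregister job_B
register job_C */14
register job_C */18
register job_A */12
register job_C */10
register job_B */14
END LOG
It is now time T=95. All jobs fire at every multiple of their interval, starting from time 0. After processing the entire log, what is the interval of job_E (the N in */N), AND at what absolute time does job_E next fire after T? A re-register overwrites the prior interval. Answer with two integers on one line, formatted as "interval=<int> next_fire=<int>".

Answer: interval=10 next_fire=100

Derivation:
Op 1: register job_C */8 -> active={job_C:*/8}
Op 2: unregister job_C -> active={}
Op 3: register job_B */9 -> active={job_B:*/9}
Op 4: register job_B */4 -> active={job_B:*/4}
Op 5: register job_D */18 -> active={job_B:*/4, job_D:*/18}
Op 6: register job_E */10 -> active={job_B:*/4, job_D:*/18, job_E:*/10}
Op 7: unregister job_B -> active={job_D:*/18, job_E:*/10}
Op 8: register job_C */14 -> active={job_C:*/14, job_D:*/18, job_E:*/10}
Op 9: register job_C */18 -> active={job_C:*/18, job_D:*/18, job_E:*/10}
Op 10: register job_A */12 -> active={job_A:*/12, job_C:*/18, job_D:*/18, job_E:*/10}
Op 11: register job_C */10 -> active={job_A:*/12, job_C:*/10, job_D:*/18, job_E:*/10}
Op 12: register job_B */14 -> active={job_A:*/12, job_B:*/14, job_C:*/10, job_D:*/18, job_E:*/10}
Final interval of job_E = 10
Next fire of job_E after T=95: (95//10+1)*10 = 100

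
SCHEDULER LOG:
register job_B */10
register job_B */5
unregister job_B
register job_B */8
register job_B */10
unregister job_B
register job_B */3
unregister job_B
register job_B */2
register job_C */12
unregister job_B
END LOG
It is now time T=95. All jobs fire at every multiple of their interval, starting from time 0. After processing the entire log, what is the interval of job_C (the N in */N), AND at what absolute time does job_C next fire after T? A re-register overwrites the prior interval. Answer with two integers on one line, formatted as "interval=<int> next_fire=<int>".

Answer: interval=12 next_fire=96

Derivation:
Op 1: register job_B */10 -> active={job_B:*/10}
Op 2: register job_B */5 -> active={job_B:*/5}
Op 3: unregister job_B -> active={}
Op 4: register job_B */8 -> active={job_B:*/8}
Op 5: register job_B */10 -> active={job_B:*/10}
Op 6: unregister job_B -> active={}
Op 7: register job_B */3 -> active={job_B:*/3}
Op 8: unregister job_B -> active={}
Op 9: register job_B */2 -> active={job_B:*/2}
Op 10: register job_C */12 -> active={job_B:*/2, job_C:*/12}
Op 11: unregister job_B -> active={job_C:*/12}
Final interval of job_C = 12
Next fire of job_C after T=95: (95//12+1)*12 = 96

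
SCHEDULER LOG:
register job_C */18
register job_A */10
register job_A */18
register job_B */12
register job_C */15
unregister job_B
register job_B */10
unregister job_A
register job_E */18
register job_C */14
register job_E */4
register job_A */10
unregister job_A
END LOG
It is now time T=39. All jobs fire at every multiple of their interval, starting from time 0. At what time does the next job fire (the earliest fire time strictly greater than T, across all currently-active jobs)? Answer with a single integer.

Answer: 40

Derivation:
Op 1: register job_C */18 -> active={job_C:*/18}
Op 2: register job_A */10 -> active={job_A:*/10, job_C:*/18}
Op 3: register job_A */18 -> active={job_A:*/18, job_C:*/18}
Op 4: register job_B */12 -> active={job_A:*/18, job_B:*/12, job_C:*/18}
Op 5: register job_C */15 -> active={job_A:*/18, job_B:*/12, job_C:*/15}
Op 6: unregister job_B -> active={job_A:*/18, job_C:*/15}
Op 7: register job_B */10 -> active={job_A:*/18, job_B:*/10, job_C:*/15}
Op 8: unregister job_A -> active={job_B:*/10, job_C:*/15}
Op 9: register job_E */18 -> active={job_B:*/10, job_C:*/15, job_E:*/18}
Op 10: register job_C */14 -> active={job_B:*/10, job_C:*/14, job_E:*/18}
Op 11: register job_E */4 -> active={job_B:*/10, job_C:*/14, job_E:*/4}
Op 12: register job_A */10 -> active={job_A:*/10, job_B:*/10, job_C:*/14, job_E:*/4}
Op 13: unregister job_A -> active={job_B:*/10, job_C:*/14, job_E:*/4}
  job_B: interval 10, next fire after T=39 is 40
  job_C: interval 14, next fire after T=39 is 42
  job_E: interval 4, next fire after T=39 is 40
Earliest fire time = 40 (job job_B)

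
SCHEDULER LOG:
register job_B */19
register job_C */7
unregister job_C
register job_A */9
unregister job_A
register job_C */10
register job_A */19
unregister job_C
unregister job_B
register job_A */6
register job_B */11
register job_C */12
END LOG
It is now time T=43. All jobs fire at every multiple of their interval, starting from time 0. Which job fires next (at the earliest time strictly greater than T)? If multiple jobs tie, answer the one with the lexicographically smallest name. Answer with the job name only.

Answer: job_B

Derivation:
Op 1: register job_B */19 -> active={job_B:*/19}
Op 2: register job_C */7 -> active={job_B:*/19, job_C:*/7}
Op 3: unregister job_C -> active={job_B:*/19}
Op 4: register job_A */9 -> active={job_A:*/9, job_B:*/19}
Op 5: unregister job_A -> active={job_B:*/19}
Op 6: register job_C */10 -> active={job_B:*/19, job_C:*/10}
Op 7: register job_A */19 -> active={job_A:*/19, job_B:*/19, job_C:*/10}
Op 8: unregister job_C -> active={job_A:*/19, job_B:*/19}
Op 9: unregister job_B -> active={job_A:*/19}
Op 10: register job_A */6 -> active={job_A:*/6}
Op 11: register job_B */11 -> active={job_A:*/6, job_B:*/11}
Op 12: register job_C */12 -> active={job_A:*/6, job_B:*/11, job_C:*/12}
  job_A: interval 6, next fire after T=43 is 48
  job_B: interval 11, next fire after T=43 is 44
  job_C: interval 12, next fire after T=43 is 48
Earliest = 44, winner (lex tiebreak) = job_B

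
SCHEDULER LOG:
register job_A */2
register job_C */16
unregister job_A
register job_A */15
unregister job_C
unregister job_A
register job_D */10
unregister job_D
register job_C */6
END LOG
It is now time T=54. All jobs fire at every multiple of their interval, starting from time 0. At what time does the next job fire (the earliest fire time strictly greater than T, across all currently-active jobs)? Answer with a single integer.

Op 1: register job_A */2 -> active={job_A:*/2}
Op 2: register job_C */16 -> active={job_A:*/2, job_C:*/16}
Op 3: unregister job_A -> active={job_C:*/16}
Op 4: register job_A */15 -> active={job_A:*/15, job_C:*/16}
Op 5: unregister job_C -> active={job_A:*/15}
Op 6: unregister job_A -> active={}
Op 7: register job_D */10 -> active={job_D:*/10}
Op 8: unregister job_D -> active={}
Op 9: register job_C */6 -> active={job_C:*/6}
  job_C: interval 6, next fire after T=54 is 60
Earliest fire time = 60 (job job_C)

Answer: 60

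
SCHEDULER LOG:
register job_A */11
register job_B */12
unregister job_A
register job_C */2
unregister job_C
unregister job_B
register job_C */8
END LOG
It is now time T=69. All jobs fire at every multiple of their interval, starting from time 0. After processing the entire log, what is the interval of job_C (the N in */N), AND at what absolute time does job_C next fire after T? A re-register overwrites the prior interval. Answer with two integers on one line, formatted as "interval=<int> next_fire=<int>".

Answer: interval=8 next_fire=72

Derivation:
Op 1: register job_A */11 -> active={job_A:*/11}
Op 2: register job_B */12 -> active={job_A:*/11, job_B:*/12}
Op 3: unregister job_A -> active={job_B:*/12}
Op 4: register job_C */2 -> active={job_B:*/12, job_C:*/2}
Op 5: unregister job_C -> active={job_B:*/12}
Op 6: unregister job_B -> active={}
Op 7: register job_C */8 -> active={job_C:*/8}
Final interval of job_C = 8
Next fire of job_C after T=69: (69//8+1)*8 = 72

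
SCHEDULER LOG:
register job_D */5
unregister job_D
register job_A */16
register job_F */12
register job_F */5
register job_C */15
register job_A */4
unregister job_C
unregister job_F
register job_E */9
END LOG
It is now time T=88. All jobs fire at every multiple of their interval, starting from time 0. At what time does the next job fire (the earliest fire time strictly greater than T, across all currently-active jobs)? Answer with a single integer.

Op 1: register job_D */5 -> active={job_D:*/5}
Op 2: unregister job_D -> active={}
Op 3: register job_A */16 -> active={job_A:*/16}
Op 4: register job_F */12 -> active={job_A:*/16, job_F:*/12}
Op 5: register job_F */5 -> active={job_A:*/16, job_F:*/5}
Op 6: register job_C */15 -> active={job_A:*/16, job_C:*/15, job_F:*/5}
Op 7: register job_A */4 -> active={job_A:*/4, job_C:*/15, job_F:*/5}
Op 8: unregister job_C -> active={job_A:*/4, job_F:*/5}
Op 9: unregister job_F -> active={job_A:*/4}
Op 10: register job_E */9 -> active={job_A:*/4, job_E:*/9}
  job_A: interval 4, next fire after T=88 is 92
  job_E: interval 9, next fire after T=88 is 90
Earliest fire time = 90 (job job_E)

Answer: 90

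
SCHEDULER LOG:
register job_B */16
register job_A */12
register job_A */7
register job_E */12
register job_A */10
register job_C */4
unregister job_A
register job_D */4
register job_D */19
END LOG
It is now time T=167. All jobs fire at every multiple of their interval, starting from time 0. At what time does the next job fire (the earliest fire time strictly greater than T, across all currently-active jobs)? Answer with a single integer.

Answer: 168

Derivation:
Op 1: register job_B */16 -> active={job_B:*/16}
Op 2: register job_A */12 -> active={job_A:*/12, job_B:*/16}
Op 3: register job_A */7 -> active={job_A:*/7, job_B:*/16}
Op 4: register job_E */12 -> active={job_A:*/7, job_B:*/16, job_E:*/12}
Op 5: register job_A */10 -> active={job_A:*/10, job_B:*/16, job_E:*/12}
Op 6: register job_C */4 -> active={job_A:*/10, job_B:*/16, job_C:*/4, job_E:*/12}
Op 7: unregister job_A -> active={job_B:*/16, job_C:*/4, job_E:*/12}
Op 8: register job_D */4 -> active={job_B:*/16, job_C:*/4, job_D:*/4, job_E:*/12}
Op 9: register job_D */19 -> active={job_B:*/16, job_C:*/4, job_D:*/19, job_E:*/12}
  job_B: interval 16, next fire after T=167 is 176
  job_C: interval 4, next fire after T=167 is 168
  job_D: interval 19, next fire after T=167 is 171
  job_E: interval 12, next fire after T=167 is 168
Earliest fire time = 168 (job job_C)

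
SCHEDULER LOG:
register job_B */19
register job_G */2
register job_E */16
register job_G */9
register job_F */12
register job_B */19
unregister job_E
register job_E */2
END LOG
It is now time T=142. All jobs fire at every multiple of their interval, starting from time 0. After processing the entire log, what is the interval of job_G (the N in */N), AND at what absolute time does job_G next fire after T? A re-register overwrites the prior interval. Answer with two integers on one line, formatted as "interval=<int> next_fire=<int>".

Answer: interval=9 next_fire=144

Derivation:
Op 1: register job_B */19 -> active={job_B:*/19}
Op 2: register job_G */2 -> active={job_B:*/19, job_G:*/2}
Op 3: register job_E */16 -> active={job_B:*/19, job_E:*/16, job_G:*/2}
Op 4: register job_G */9 -> active={job_B:*/19, job_E:*/16, job_G:*/9}
Op 5: register job_F */12 -> active={job_B:*/19, job_E:*/16, job_F:*/12, job_G:*/9}
Op 6: register job_B */19 -> active={job_B:*/19, job_E:*/16, job_F:*/12, job_G:*/9}
Op 7: unregister job_E -> active={job_B:*/19, job_F:*/12, job_G:*/9}
Op 8: register job_E */2 -> active={job_B:*/19, job_E:*/2, job_F:*/12, job_G:*/9}
Final interval of job_G = 9
Next fire of job_G after T=142: (142//9+1)*9 = 144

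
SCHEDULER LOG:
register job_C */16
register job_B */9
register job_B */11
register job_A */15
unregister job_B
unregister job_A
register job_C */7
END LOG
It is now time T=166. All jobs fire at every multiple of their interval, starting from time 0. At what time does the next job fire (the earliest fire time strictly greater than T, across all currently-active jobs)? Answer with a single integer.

Answer: 168

Derivation:
Op 1: register job_C */16 -> active={job_C:*/16}
Op 2: register job_B */9 -> active={job_B:*/9, job_C:*/16}
Op 3: register job_B */11 -> active={job_B:*/11, job_C:*/16}
Op 4: register job_A */15 -> active={job_A:*/15, job_B:*/11, job_C:*/16}
Op 5: unregister job_B -> active={job_A:*/15, job_C:*/16}
Op 6: unregister job_A -> active={job_C:*/16}
Op 7: register job_C */7 -> active={job_C:*/7}
  job_C: interval 7, next fire after T=166 is 168
Earliest fire time = 168 (job job_C)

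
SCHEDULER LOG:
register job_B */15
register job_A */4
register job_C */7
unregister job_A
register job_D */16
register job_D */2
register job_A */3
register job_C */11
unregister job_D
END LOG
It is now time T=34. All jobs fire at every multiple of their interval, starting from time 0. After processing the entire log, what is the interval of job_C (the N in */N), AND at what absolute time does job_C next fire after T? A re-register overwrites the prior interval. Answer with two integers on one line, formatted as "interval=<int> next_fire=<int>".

Op 1: register job_B */15 -> active={job_B:*/15}
Op 2: register job_A */4 -> active={job_A:*/4, job_B:*/15}
Op 3: register job_C */7 -> active={job_A:*/4, job_B:*/15, job_C:*/7}
Op 4: unregister job_A -> active={job_B:*/15, job_C:*/7}
Op 5: register job_D */16 -> active={job_B:*/15, job_C:*/7, job_D:*/16}
Op 6: register job_D */2 -> active={job_B:*/15, job_C:*/7, job_D:*/2}
Op 7: register job_A */3 -> active={job_A:*/3, job_B:*/15, job_C:*/7, job_D:*/2}
Op 8: register job_C */11 -> active={job_A:*/3, job_B:*/15, job_C:*/11, job_D:*/2}
Op 9: unregister job_D -> active={job_A:*/3, job_B:*/15, job_C:*/11}
Final interval of job_C = 11
Next fire of job_C after T=34: (34//11+1)*11 = 44

Answer: interval=11 next_fire=44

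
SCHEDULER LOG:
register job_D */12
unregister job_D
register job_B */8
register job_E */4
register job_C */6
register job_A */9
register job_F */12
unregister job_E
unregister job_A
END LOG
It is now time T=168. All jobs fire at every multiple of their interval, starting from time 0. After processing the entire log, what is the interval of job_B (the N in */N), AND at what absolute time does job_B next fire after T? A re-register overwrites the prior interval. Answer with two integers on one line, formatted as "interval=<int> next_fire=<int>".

Answer: interval=8 next_fire=176

Derivation:
Op 1: register job_D */12 -> active={job_D:*/12}
Op 2: unregister job_D -> active={}
Op 3: register job_B */8 -> active={job_B:*/8}
Op 4: register job_E */4 -> active={job_B:*/8, job_E:*/4}
Op 5: register job_C */6 -> active={job_B:*/8, job_C:*/6, job_E:*/4}
Op 6: register job_A */9 -> active={job_A:*/9, job_B:*/8, job_C:*/6, job_E:*/4}
Op 7: register job_F */12 -> active={job_A:*/9, job_B:*/8, job_C:*/6, job_E:*/4, job_F:*/12}
Op 8: unregister job_E -> active={job_A:*/9, job_B:*/8, job_C:*/6, job_F:*/12}
Op 9: unregister job_A -> active={job_B:*/8, job_C:*/6, job_F:*/12}
Final interval of job_B = 8
Next fire of job_B after T=168: (168//8+1)*8 = 176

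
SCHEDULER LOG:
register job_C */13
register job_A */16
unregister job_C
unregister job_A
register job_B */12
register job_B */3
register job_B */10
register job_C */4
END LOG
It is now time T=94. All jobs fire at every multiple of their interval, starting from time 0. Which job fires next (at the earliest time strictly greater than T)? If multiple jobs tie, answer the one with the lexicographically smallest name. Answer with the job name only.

Answer: job_C

Derivation:
Op 1: register job_C */13 -> active={job_C:*/13}
Op 2: register job_A */16 -> active={job_A:*/16, job_C:*/13}
Op 3: unregister job_C -> active={job_A:*/16}
Op 4: unregister job_A -> active={}
Op 5: register job_B */12 -> active={job_B:*/12}
Op 6: register job_B */3 -> active={job_B:*/3}
Op 7: register job_B */10 -> active={job_B:*/10}
Op 8: register job_C */4 -> active={job_B:*/10, job_C:*/4}
  job_B: interval 10, next fire after T=94 is 100
  job_C: interval 4, next fire after T=94 is 96
Earliest = 96, winner (lex tiebreak) = job_C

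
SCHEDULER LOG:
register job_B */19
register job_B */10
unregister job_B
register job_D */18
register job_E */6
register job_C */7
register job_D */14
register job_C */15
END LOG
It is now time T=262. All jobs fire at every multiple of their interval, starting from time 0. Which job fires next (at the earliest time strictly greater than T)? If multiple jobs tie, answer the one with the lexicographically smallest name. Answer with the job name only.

Op 1: register job_B */19 -> active={job_B:*/19}
Op 2: register job_B */10 -> active={job_B:*/10}
Op 3: unregister job_B -> active={}
Op 4: register job_D */18 -> active={job_D:*/18}
Op 5: register job_E */6 -> active={job_D:*/18, job_E:*/6}
Op 6: register job_C */7 -> active={job_C:*/7, job_D:*/18, job_E:*/6}
Op 7: register job_D */14 -> active={job_C:*/7, job_D:*/14, job_E:*/6}
Op 8: register job_C */15 -> active={job_C:*/15, job_D:*/14, job_E:*/6}
  job_C: interval 15, next fire after T=262 is 270
  job_D: interval 14, next fire after T=262 is 266
  job_E: interval 6, next fire after T=262 is 264
Earliest = 264, winner (lex tiebreak) = job_E

Answer: job_E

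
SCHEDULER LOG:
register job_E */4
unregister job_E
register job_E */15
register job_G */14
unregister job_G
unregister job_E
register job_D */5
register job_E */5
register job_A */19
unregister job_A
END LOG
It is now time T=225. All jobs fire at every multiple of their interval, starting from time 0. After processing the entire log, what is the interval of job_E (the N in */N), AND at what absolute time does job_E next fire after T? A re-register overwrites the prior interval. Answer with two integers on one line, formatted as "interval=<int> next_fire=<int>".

Op 1: register job_E */4 -> active={job_E:*/4}
Op 2: unregister job_E -> active={}
Op 3: register job_E */15 -> active={job_E:*/15}
Op 4: register job_G */14 -> active={job_E:*/15, job_G:*/14}
Op 5: unregister job_G -> active={job_E:*/15}
Op 6: unregister job_E -> active={}
Op 7: register job_D */5 -> active={job_D:*/5}
Op 8: register job_E */5 -> active={job_D:*/5, job_E:*/5}
Op 9: register job_A */19 -> active={job_A:*/19, job_D:*/5, job_E:*/5}
Op 10: unregister job_A -> active={job_D:*/5, job_E:*/5}
Final interval of job_E = 5
Next fire of job_E after T=225: (225//5+1)*5 = 230

Answer: interval=5 next_fire=230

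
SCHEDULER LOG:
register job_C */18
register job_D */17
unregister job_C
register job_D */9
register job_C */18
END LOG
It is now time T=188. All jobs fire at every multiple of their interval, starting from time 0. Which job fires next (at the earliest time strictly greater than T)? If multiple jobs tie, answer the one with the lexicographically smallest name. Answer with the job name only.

Op 1: register job_C */18 -> active={job_C:*/18}
Op 2: register job_D */17 -> active={job_C:*/18, job_D:*/17}
Op 3: unregister job_C -> active={job_D:*/17}
Op 4: register job_D */9 -> active={job_D:*/9}
Op 5: register job_C */18 -> active={job_C:*/18, job_D:*/9}
  job_C: interval 18, next fire after T=188 is 198
  job_D: interval 9, next fire after T=188 is 189
Earliest = 189, winner (lex tiebreak) = job_D

Answer: job_D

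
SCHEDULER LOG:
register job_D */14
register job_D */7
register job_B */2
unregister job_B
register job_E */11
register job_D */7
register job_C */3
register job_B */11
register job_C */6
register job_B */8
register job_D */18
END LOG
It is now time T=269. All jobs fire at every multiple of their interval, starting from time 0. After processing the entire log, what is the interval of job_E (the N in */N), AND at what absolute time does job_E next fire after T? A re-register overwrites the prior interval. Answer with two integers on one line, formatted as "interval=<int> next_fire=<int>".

Answer: interval=11 next_fire=275

Derivation:
Op 1: register job_D */14 -> active={job_D:*/14}
Op 2: register job_D */7 -> active={job_D:*/7}
Op 3: register job_B */2 -> active={job_B:*/2, job_D:*/7}
Op 4: unregister job_B -> active={job_D:*/7}
Op 5: register job_E */11 -> active={job_D:*/7, job_E:*/11}
Op 6: register job_D */7 -> active={job_D:*/7, job_E:*/11}
Op 7: register job_C */3 -> active={job_C:*/3, job_D:*/7, job_E:*/11}
Op 8: register job_B */11 -> active={job_B:*/11, job_C:*/3, job_D:*/7, job_E:*/11}
Op 9: register job_C */6 -> active={job_B:*/11, job_C:*/6, job_D:*/7, job_E:*/11}
Op 10: register job_B */8 -> active={job_B:*/8, job_C:*/6, job_D:*/7, job_E:*/11}
Op 11: register job_D */18 -> active={job_B:*/8, job_C:*/6, job_D:*/18, job_E:*/11}
Final interval of job_E = 11
Next fire of job_E after T=269: (269//11+1)*11 = 275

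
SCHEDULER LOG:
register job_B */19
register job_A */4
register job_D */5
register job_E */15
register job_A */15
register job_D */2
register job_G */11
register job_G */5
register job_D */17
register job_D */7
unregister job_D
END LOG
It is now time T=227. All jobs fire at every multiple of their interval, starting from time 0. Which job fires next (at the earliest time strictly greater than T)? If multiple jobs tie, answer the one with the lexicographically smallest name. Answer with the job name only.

Answer: job_B

Derivation:
Op 1: register job_B */19 -> active={job_B:*/19}
Op 2: register job_A */4 -> active={job_A:*/4, job_B:*/19}
Op 3: register job_D */5 -> active={job_A:*/4, job_B:*/19, job_D:*/5}
Op 4: register job_E */15 -> active={job_A:*/4, job_B:*/19, job_D:*/5, job_E:*/15}
Op 5: register job_A */15 -> active={job_A:*/15, job_B:*/19, job_D:*/5, job_E:*/15}
Op 6: register job_D */2 -> active={job_A:*/15, job_B:*/19, job_D:*/2, job_E:*/15}
Op 7: register job_G */11 -> active={job_A:*/15, job_B:*/19, job_D:*/2, job_E:*/15, job_G:*/11}
Op 8: register job_G */5 -> active={job_A:*/15, job_B:*/19, job_D:*/2, job_E:*/15, job_G:*/5}
Op 9: register job_D */17 -> active={job_A:*/15, job_B:*/19, job_D:*/17, job_E:*/15, job_G:*/5}
Op 10: register job_D */7 -> active={job_A:*/15, job_B:*/19, job_D:*/7, job_E:*/15, job_G:*/5}
Op 11: unregister job_D -> active={job_A:*/15, job_B:*/19, job_E:*/15, job_G:*/5}
  job_A: interval 15, next fire after T=227 is 240
  job_B: interval 19, next fire after T=227 is 228
  job_E: interval 15, next fire after T=227 is 240
  job_G: interval 5, next fire after T=227 is 230
Earliest = 228, winner (lex tiebreak) = job_B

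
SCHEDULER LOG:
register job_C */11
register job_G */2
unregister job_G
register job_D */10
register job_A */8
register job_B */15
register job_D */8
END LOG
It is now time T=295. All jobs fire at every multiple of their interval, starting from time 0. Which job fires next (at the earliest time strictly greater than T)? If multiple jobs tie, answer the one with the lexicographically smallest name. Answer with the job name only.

Op 1: register job_C */11 -> active={job_C:*/11}
Op 2: register job_G */2 -> active={job_C:*/11, job_G:*/2}
Op 3: unregister job_G -> active={job_C:*/11}
Op 4: register job_D */10 -> active={job_C:*/11, job_D:*/10}
Op 5: register job_A */8 -> active={job_A:*/8, job_C:*/11, job_D:*/10}
Op 6: register job_B */15 -> active={job_A:*/8, job_B:*/15, job_C:*/11, job_D:*/10}
Op 7: register job_D */8 -> active={job_A:*/8, job_B:*/15, job_C:*/11, job_D:*/8}
  job_A: interval 8, next fire after T=295 is 296
  job_B: interval 15, next fire after T=295 is 300
  job_C: interval 11, next fire after T=295 is 297
  job_D: interval 8, next fire after T=295 is 296
Earliest = 296, winner (lex tiebreak) = job_A

Answer: job_A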